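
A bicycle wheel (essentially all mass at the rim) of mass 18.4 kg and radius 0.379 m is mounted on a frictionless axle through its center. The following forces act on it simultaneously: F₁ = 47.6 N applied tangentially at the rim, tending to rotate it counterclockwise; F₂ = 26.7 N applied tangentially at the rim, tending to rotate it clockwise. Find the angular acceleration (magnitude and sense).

I = MR² = (18.4)(0.379)² = 2.643 kg·m².
Taking counterclockwise as positive: τ₁ = +(47.6)(0.379) = +18.04 N·m; τ₂ = −(26.7)(0.379) = −10.12 N·m.
Net torque τ = 7.921 N·m.
α = τ/I = 7.921/2.643 = 2.997 rad/s².

α ≈ 3.00 rad/s², counterclockwise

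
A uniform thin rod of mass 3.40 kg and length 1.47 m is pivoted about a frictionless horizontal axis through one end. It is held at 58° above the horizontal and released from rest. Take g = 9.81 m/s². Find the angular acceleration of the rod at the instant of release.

α ≈ 5.30 rad/s²

About the pivot, I = (1/3)ML² = (1/3)(3.40)(1.47)² = 2.449 kg·m².
The weight acts at the center, a distance L/2 = 0.7350 m from the pivot; τ = Mg(L/2) cos 58° = 12.99 N·m.
α = τ/I = 12.99/2.449 = 5.305 rad/s².
(Equivalently α = (3g/(2L)) cos 58° = 5.305 rad/s².)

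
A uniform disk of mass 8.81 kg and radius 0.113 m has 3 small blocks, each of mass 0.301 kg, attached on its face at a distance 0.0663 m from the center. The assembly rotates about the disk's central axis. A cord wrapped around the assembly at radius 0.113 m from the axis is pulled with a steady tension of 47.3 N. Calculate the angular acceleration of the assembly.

α ≈ 88.8 rad/s²

I_disk = ½MR² = ½(8.81)(0.113)² = 0.05625 kg·m².
I_blocks = 3·m·r² = 3(0.301)(0.0663)² = 0.003969 kg·m².
Total I = 0.06022 kg·m².
τ = F r = (47.3)(0.113) = 5.345 N·m.
α = τ/I = 5.345/0.06022 = 88.76 rad/s².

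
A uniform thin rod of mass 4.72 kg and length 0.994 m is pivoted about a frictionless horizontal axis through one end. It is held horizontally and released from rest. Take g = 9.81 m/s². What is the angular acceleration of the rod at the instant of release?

α ≈ 14.8 rad/s²

About the pivot, I = (1/3)ML² = (1/3)(4.72)(0.994)² = 1.555 kg·m².
The weight acts at the center, a distance L/2 = 0.4970 m from the pivot; τ = Mg(L/2) = 23.01 N·m.
α = τ/I = 23.01/1.555 = 14.80 rad/s².
(Equivalently α = (3g/(2L)) = 14.80 rad/s².)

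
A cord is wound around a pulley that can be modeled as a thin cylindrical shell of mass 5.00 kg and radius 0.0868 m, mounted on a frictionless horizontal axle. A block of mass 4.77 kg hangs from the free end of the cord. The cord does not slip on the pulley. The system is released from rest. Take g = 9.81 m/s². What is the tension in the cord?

T ≈ 23.9 N

I = MR² = (5.00)(0.0868)² = 0.03767 kg·m².
Block: mg − T = ma. Pulley: TR = Iα. No-slip: a = αR, so T = (I/R²)a = 5.000·a.
Then mg = (m + 5.000)a, so a = (4.77)(9.81)/(4.77 + 5.000) = 4.790 m/s².
T = 5.000·a = 23.95 N.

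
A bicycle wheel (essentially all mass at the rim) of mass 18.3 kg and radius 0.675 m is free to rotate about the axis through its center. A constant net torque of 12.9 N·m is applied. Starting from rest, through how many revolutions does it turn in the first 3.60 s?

I = MR² = (18.3)(0.675)² = 8.338 kg·m².
α = τ/I = 12.9/8.338 = 1.547 rad/s².
θ = ½αt² = ½(1.547)(3.60)² = 10.03 rad.
Revolutions = θ/(2π) = 1.596.

≈ 1.60 revolutions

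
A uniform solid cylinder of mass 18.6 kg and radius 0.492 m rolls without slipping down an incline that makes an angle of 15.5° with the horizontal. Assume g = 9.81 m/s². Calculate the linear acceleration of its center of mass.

Translation along the incline: Mg sinθ − f = Ma.
Rotation about the center: fR = Iα with I = ½MR². No-slip gives a = αR, so f = (I/R²)a = (1/2)M a.
Substituting: Mg sinθ = (1 + 0.5000)Ma, so a = g sinθ/(1 + 0.5000) = (9.81) sin 15.5° / 1.500 = 1.748 m/s².

a ≈ 1.75 m/s²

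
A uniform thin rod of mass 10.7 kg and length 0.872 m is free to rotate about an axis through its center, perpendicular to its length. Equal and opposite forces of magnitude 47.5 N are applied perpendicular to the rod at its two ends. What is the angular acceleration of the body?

α ≈ 61.1 rad/s²

I = (1/12)ML² = (1/12)(10.7)(0.872)² = 0.6780 kg·m².
The couple gives τ = F·(L/2) + F·(L/2) = F L = (47.5)(0.872) = 41.42 N·m.
From τ = Iα: α = 41.42/0.6780 = 61.09 rad/s².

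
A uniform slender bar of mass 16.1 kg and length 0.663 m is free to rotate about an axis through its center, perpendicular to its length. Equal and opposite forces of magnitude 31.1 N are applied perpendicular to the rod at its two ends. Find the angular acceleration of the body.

α ≈ 35.0 rad/s²

I = (1/12)ML² = (1/12)(16.1)(0.663)² = 0.5898 kg·m².
The couple gives τ = F·(L/2) + F·(L/2) = F L = (31.1)(0.663) = 20.62 N·m.
Newton's second law for rotation, τ = Iα, gives α = τ/I = 20.62/0.5898 = 34.96 rad/s².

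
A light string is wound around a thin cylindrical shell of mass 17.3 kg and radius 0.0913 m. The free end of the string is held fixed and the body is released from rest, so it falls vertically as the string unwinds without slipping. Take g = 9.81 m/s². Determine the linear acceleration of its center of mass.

a ≈ 4.91 m/s²

Translation: Mg − T = Ma. Rotation about the center: TR = Iα with I = MR².
With a = αR: T = (I/R²)a = M a, so Mg = (1 + 1.000)Ma.
a = g/(1 + 1.000) = 9.81/2.000 = 4.905 m/s².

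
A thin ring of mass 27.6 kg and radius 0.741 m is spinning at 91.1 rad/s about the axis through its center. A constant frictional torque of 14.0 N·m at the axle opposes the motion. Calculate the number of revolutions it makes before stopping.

≈ 715 revolutions

I = MR² = (27.6)(0.741)² = 15.15 kg·m².
The net torque has magnitude 14.0 N·m, opposing ω.
|α| = τ/I = 14.00/15.15 = 0.9238 rad/s² (deceleration).
ω² = ω₀² − 2|α|θ with ω = 0 ⇒ θ = ω₀²/(2|α|) = 4492 rad = 714.9 rev.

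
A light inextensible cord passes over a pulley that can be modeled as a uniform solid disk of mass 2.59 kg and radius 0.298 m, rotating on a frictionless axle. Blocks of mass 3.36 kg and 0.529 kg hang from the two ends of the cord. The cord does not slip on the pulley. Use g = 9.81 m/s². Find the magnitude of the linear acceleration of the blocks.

I = ½MR² = (1/2)(2.59)(0.298)² = 0.1150 kg·m².
Heavier block: m₁g − T₁ = m₁a. Lighter block: T₂ − m₂g = m₂a.
Pulley: (T₁ − T₂)R = Iα = I(a/R), so T₁ − T₂ = (I/R²)a = (1/2)M_p a = 1.295·a.
Adding the three: (m₁ − m₂)g = (m₁ + m₂ + 1.295)a, so a = (3.36 − 0.529)(9.81)/(3.36 + 0.529 + 1.295) = 5.357 m/s².

a ≈ 5.36 m/s²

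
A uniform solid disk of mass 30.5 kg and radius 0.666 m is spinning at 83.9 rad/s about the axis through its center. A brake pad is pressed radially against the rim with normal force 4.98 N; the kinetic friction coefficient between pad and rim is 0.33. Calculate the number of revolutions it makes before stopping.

I = ½MR² = (1/2)(30.5)(0.666)² = 6.764 kg·m².
Friction force f = μN = (0.33)(4.98) = 1.643 N at the rim; torque magnitude τ = fR = 1.095 N·m, opposing ω.
|α| = τ/I = 1.095/6.764 = 0.1618 rad/s² (deceleration).
ω² = ω₀² − 2|α|θ with ω = 0 ⇒ θ = ω₀²/(2|α|) = 21750 rad = 3462 rev.

≈ 3460 revolutions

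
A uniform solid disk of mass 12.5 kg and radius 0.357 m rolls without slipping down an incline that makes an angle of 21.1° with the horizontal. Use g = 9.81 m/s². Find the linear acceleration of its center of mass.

a ≈ 2.35 m/s²

Translation along the incline: Mg sinθ − f = Ma.
Rotation about the center: fR = Iα with I = ½MR². No-slip gives a = αR, so f = (I/R²)a = (1/2)M a.
Substituting: Mg sinθ = (1 + 0.5000)Ma, so a = g sinθ/(1 + 0.5000) = (9.81) sin 21.1° / 1.500 = 2.354 m/s².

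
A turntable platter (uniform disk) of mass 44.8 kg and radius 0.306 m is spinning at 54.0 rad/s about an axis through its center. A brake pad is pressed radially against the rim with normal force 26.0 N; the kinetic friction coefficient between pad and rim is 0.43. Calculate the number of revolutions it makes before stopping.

≈ 142 revolutions

I = ½MR² = (1/2)(44.8)(0.306)² = 2.097 kg·m².
Friction force f = μN = (0.43)(26.0) = 11.18 N at the rim; torque magnitude τ = fR = 3.421 N·m, opposing ω.
|α| = τ/I = 3.421/2.097 = 1.631 rad/s² (deceleration).
ω² = ω₀² − 2|α|θ with ω = 0 ⇒ θ = ω₀²/(2|α|) = 893.9 rad = 142.3 rev.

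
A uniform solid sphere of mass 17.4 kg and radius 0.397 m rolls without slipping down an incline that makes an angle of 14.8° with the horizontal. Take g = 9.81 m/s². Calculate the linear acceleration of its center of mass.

Translation along the incline: Mg sinθ − f = Ma.
Rotation about the center: fR = Iα with I = (2/5)MR². No-slip gives a = αR, so f = (I/R²)a = (2/5)M a.
Substituting: Mg sinθ = (1 + 0.4000)Ma, so a = g sinθ/(1 + 0.4000) = (9.81) sin 14.8° / 1.400 = 1.790 m/s².

a ≈ 1.79 m/s²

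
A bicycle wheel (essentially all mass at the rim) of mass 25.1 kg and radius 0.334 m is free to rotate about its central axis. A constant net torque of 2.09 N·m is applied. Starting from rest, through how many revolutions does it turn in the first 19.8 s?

I = MR² = (25.1)(0.334)² = 2.800 kg·m².
α = τ/I = 2.09/2.800 = 0.7464 rad/s².
θ = ½αt² = ½(0.7464)(19.8)² = 146.3 rad.
Revolutions = θ/(2π) = 23.29.

≈ 23.3 revolutions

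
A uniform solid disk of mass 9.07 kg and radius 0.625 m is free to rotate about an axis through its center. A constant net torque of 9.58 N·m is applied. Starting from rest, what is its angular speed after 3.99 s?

I = ½MR² = (1/2)(9.07)(0.625)² = 1.771 kg·m².
α = τ/I = 9.58/1.771 = 5.408 rad/s².
ω = ω₀ + αt = 0 + (5.408)(3.99) = 21.58 rad/s.

ω ≈ 21.6 rad/s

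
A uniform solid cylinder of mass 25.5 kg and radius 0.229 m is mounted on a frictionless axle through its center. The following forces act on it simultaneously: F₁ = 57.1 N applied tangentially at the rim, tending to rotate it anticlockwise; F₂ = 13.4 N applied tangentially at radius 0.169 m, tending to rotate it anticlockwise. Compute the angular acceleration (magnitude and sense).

I = ½MR² = (1/2)(25.5)(0.229)² = 0.6686 kg·m².
Taking anticlockwise as positive: τ₁ = +(57.1)(0.229) = +13.08 N·m; τ₂ = +(13.4)(0.169) = +2.265 N·m.
Net torque τ = 15.34 N·m.
α = τ/I = 15.34/0.6686 = 22.94 rad/s².

α ≈ 22.9 rad/s², anticlockwise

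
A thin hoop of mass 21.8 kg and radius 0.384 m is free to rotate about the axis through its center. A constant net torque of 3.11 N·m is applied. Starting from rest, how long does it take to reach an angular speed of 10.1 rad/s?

t ≈ 10.4 s

I = MR² = (21.8)(0.384)² = 3.215 kg·m².
α = τ/I = 3.11/3.215 = 0.9675 rad/s².
ω = αt ⇒ t = ω/α = 10.1/0.9675 = 10.44 s.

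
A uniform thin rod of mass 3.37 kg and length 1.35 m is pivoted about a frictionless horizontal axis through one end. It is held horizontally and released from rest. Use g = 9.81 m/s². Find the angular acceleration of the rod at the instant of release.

α ≈ 10.9 rad/s²

About the pivot, I = (1/3)ML² = (1/3)(3.37)(1.35)² = 2.047 kg·m².
The weight acts at the center, a distance L/2 = 0.6750 m from the pivot; τ = Mg(L/2) = 22.32 N·m.
α = τ/I = 22.32/2.047 = 10.90 rad/s².
(Equivalently α = (3g/(2L)) = 10.90 rad/s².)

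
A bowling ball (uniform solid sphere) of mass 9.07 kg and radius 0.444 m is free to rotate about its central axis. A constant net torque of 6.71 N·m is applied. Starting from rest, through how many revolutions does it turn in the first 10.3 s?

≈ 79.2 revolutions

I = (2/5)MR² = (2/5)(9.07)(0.444)² = 0.7152 kg·m².
α = τ/I = 6.71/0.7152 = 9.382 rad/s².
θ = ½αt² = ½(9.382)(10.3)² = 497.7 rad.
Revolutions = θ/(2π) = 79.21.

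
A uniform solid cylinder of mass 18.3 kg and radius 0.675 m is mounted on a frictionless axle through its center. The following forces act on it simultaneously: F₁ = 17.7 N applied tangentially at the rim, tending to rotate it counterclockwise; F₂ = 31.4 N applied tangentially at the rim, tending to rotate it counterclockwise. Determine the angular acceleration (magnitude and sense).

α ≈ 7.95 rad/s², counterclockwise

I = ½MR² = (1/2)(18.3)(0.675)² = 4.169 kg·m².
Taking counterclockwise as positive: τ₁ = +(17.7)(0.675) = +11.95 N·m; τ₂ = +(31.4)(0.675) = +21.20 N·m.
Net torque τ = 33.14 N·m.
α = τ/I = 33.14/4.169 = 7.950 rad/s².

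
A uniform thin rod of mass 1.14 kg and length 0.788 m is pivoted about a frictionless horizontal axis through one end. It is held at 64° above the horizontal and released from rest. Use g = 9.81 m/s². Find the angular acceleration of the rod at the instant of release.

About the pivot, I = (1/3)ML² = (1/3)(1.14)(0.788)² = 0.2360 kg·m².
The weight acts at the center, a distance L/2 = 0.3940 m from the pivot; τ = Mg(L/2) cos 64° = 1.932 N·m.
α = τ/I = 1.932/0.2360 = 8.186 rad/s².
(Equivalently α = (3g/(2L)) cos 64° = 8.186 rad/s².)

α ≈ 8.19 rad/s²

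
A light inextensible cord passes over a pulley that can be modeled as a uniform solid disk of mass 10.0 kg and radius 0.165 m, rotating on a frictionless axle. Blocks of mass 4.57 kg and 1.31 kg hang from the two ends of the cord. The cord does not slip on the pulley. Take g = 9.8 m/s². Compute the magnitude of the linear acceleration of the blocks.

I = ½MR² = (1/2)(10.0)(0.165)² = 0.1361 kg·m².
Heavier block: m₁g − T₁ = m₁a. Lighter block: T₂ − m₂g = m₂a.
Pulley: (T₁ − T₂)R = Iα = I(a/R), so T₁ − T₂ = (I/R²)a = (1/2)M_p a = 5.000·a.
Adding the three: (m₁ − m₂)g = (m₁ + m₂ + 5.000)a, so a = (4.57 − 1.31)(9.8)/(4.57 + 1.31 + 5.000) = 2.936 m/s².

a ≈ 2.94 m/s²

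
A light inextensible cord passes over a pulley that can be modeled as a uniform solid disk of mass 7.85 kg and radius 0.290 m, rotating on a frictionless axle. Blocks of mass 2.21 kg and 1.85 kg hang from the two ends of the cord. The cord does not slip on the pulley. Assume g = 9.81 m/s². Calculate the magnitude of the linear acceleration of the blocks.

a ≈ 0.442 m/s²

I = ½MR² = (1/2)(7.85)(0.290)² = 0.3301 kg·m².
Heavier block: m₁g − T₁ = m₁a. Lighter block: T₂ − m₂g = m₂a.
Pulley: (T₁ − T₂)R = Iα = I(a/R), so T₁ − T₂ = (I/R²)a = (1/2)M_p a = 3.925·a.
Adding the three: (m₁ − m₂)g = (m₁ + m₂ + 3.925)a, so a = (2.21 − 1.85)(9.81)/(2.21 + 1.85 + 3.925) = 0.4423 m/s².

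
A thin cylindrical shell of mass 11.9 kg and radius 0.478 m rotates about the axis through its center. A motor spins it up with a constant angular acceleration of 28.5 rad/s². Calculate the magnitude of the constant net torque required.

I = MR² = (11.9)(0.478)² = 2.719 kg·m².
τ = Iα = (2.719)(28.50) = 77.49 N·m.

τ ≈ 77.5 N·m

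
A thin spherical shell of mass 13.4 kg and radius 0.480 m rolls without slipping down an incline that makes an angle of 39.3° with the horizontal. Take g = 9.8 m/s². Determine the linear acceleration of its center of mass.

a ≈ 3.72 m/s²

Translation along the incline: Mg sinθ − f = Ma.
Rotation about the center: fR = Iα with I = (2/3)MR². No-slip gives a = αR, so f = (I/R²)a = (2/3)M a.
Substituting: Mg sinθ = (1 + 0.6667)Ma, so a = g sinθ/(1 + 0.6667) = (9.8) sin 39.3° / 1.667 = 3.724 m/s².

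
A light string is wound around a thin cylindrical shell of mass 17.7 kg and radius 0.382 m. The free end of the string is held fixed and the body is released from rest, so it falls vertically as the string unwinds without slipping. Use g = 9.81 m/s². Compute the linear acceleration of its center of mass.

a ≈ 4.91 m/s²

Translation: Mg − T = Ma. Rotation about the center: TR = Iα with I = MR².
With a = αR: T = (I/R²)a = M a, so Mg = (1 + 1.000)Ma.
a = g/(1 + 1.000) = 9.81/2.000 = 4.905 m/s².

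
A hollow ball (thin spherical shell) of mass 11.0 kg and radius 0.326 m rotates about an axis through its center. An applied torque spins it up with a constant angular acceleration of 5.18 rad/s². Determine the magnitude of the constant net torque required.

τ ≈ 4.04 N·m

I = (2/3)MR² = (2/3)(11.0)(0.326)² = 0.7794 kg·m².
τ = Iα = (0.7794)(5.180) = 4.037 N·m.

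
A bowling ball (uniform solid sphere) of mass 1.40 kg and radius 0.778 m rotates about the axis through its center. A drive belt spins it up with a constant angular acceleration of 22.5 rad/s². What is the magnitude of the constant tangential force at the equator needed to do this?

F ≈ 9.80 N

I = (2/5)MR² = (2/5)(1.40)(0.778)² = 0.3390 kg·m².
The required torque is τ = Iα = (0.3390)(22.50) = 7.627 N·m.
A tangential force at the equator gives τ = FR, so F = τ/R = 7.627/0.778 = 9.803 N.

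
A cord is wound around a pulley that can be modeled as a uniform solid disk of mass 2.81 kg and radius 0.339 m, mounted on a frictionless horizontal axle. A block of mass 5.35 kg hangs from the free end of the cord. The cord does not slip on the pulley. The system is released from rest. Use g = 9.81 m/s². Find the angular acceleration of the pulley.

I = ½MR² = (1/2)(2.81)(0.339)² = 0.1615 kg·m².
Block: mg − T = ma. Pulley: TR = Iα. No-slip: a = αR, so T = (I/R²)a = 1.405·a.
Then mg = (m + 1.405)a, so a = (5.35)(9.81)/(5.35 + 1.405) = 7.770 m/s².
α = a/R = 7.770/0.339 = 22.92 rad/s².

α ≈ 22.9 rad/s²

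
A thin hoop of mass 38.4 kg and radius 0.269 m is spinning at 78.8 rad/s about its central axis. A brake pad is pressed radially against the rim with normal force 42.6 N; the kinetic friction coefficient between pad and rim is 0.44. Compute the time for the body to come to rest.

I = MR² = (38.4)(0.269)² = 2.779 kg·m².
Friction force f = μN = (0.44)(42.6) = 18.74 N at the rim; torque magnitude τ = fR = 5.042 N·m, opposing ω.
|α| = τ/I = 5.042/2.779 = 1.815 rad/s² (deceleration).
0 = ω₀ − |α|t ⇒ t = ω₀/|α| = 78.8/1.815 = 43.43 s.

t ≈ 43.4 s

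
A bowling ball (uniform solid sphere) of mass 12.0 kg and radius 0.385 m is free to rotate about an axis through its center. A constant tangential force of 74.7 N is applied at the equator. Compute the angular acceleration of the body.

α ≈ 40.4 rad/s²

I = (2/5)MR² = (2/5)(12.0)(0.385)² = 0.7115 kg·m².
τ = F R = (74.7)(0.385) = 28.76 N·m.
From τ = Iα: α = 28.76/0.7115 = 40.42 rad/s².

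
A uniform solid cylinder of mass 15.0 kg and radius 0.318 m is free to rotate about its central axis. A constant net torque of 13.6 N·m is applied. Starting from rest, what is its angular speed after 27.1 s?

ω ≈ 486 rad/s

I = ½MR² = (1/2)(15.0)(0.318)² = 0.7584 kg·m².
α = τ/I = 13.6/0.7584 = 17.93 rad/s².
ω = ω₀ + αt = 0 + (17.93)(27.1) = 486.0 rad/s.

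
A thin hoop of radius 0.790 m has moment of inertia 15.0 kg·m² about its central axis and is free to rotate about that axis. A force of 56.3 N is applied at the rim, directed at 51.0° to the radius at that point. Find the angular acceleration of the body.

Only the tangential component produces torque: τ = F R sinθ = (56.3)(0.790) sin 51.0° = 34.57 N·m.
Newton's second law for rotation, τ = Iα, gives α = τ/I = 34.57/15.00 = 2.304 rad/s².

α ≈ 2.30 rad/s²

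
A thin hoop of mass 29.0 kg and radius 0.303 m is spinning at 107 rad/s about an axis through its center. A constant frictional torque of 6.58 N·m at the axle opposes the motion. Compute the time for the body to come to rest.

t ≈ 43.3 s

I = MR² = (29.0)(0.303)² = 2.662 kg·m².
The net torque has magnitude 6.58 N·m, opposing ω.
|α| = τ/I = 6.580/2.662 = 2.471 rad/s² (deceleration).
0 = ω₀ − |α|t ⇒ t = ω₀/|α| = 107/2.471 = 43.30 s.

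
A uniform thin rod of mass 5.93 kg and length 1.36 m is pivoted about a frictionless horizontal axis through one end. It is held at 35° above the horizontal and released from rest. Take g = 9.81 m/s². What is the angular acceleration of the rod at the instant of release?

About the pivot, I = (1/3)ML² = (1/3)(5.93)(1.36)² = 3.656 kg·m².
The weight acts at the center, a distance L/2 = 0.6800 m from the pivot; τ = Mg(L/2) cos 35° = 32.40 N·m.
α = τ/I = 32.40/3.656 = 8.863 rad/s².

α ≈ 8.86 rad/s²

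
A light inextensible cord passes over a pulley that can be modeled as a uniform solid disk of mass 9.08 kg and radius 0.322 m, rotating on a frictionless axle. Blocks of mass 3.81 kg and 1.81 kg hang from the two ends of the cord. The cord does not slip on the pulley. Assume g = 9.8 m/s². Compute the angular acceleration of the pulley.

I = ½MR² = (1/2)(9.08)(0.322)² = 0.4707 kg·m².
Heavier block: m₁g − T₁ = m₁a. Lighter block: T₂ − m₂g = m₂a.
Pulley: (T₁ − T₂)R = Iα = I(a/R), so T₁ − T₂ = (I/R²)a = (1/2)M_p a = 4.540·a.
Adding the three: (m₁ − m₂)g = (m₁ + m₂ + 4.540)a, so a = (3.81 − 1.81)(9.8)/(3.81 + 1.81 + 4.540) = 1.929 m/s².
α = a/R = 1.929/0.322 = 5.991 rad/s².

α ≈ 5.99 rad/s²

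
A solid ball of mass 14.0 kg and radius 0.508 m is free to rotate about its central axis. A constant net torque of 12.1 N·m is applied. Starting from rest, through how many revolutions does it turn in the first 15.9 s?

I = (2/5)MR² = (2/5)(14.0)(0.508)² = 1.445 kg·m².
α = τ/I = 12.1/1.445 = 8.373 rad/s².
θ = ½αt² = ½(8.373)(15.9)² = 1058 rad.
Revolutions = θ/(2π) = 168.4.

≈ 168 revolutions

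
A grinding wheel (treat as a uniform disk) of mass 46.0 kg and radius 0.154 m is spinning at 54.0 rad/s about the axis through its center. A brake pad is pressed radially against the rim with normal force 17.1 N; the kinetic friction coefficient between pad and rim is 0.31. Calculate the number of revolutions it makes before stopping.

≈ 155 revolutions

I = ½MR² = (1/2)(46.0)(0.154)² = 0.5455 kg·m².
Friction force f = μN = (0.31)(17.1) = 5.301 N at the rim; torque magnitude τ = fR = 0.8164 N·m, opposing ω.
|α| = τ/I = 0.8164/0.5455 = 1.497 rad/s² (deceleration).
ω² = ω₀² − 2|α|θ with ω = 0 ⇒ θ = ω₀²/(2|α|) = 974.2 rad = 155.0 rev.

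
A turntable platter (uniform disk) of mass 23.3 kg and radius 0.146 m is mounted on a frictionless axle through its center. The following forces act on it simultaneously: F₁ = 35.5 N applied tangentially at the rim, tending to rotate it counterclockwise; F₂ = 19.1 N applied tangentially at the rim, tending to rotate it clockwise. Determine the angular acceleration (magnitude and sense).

α ≈ 9.64 rad/s², counterclockwise

I = ½MR² = (1/2)(23.3)(0.146)² = 0.2483 kg·m².
Taking counterclockwise as positive: τ₁ = +(35.5)(0.146) = +5.183 N·m; τ₂ = −(19.1)(0.146) = −2.789 N·m.
Net torque τ = 2.394 N·m.
α = τ/I = 2.394/0.2483 = 9.642 rad/s².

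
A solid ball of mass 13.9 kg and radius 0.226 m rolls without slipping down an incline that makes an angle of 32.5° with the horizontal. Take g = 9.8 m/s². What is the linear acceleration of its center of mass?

Translation along the incline: Mg sinθ − f = Ma.
Rotation about the center: fR = Iα with I = (2/5)MR². No-slip gives a = αR, so f = (I/R²)a = (2/5)M a.
Substituting: Mg sinθ = (1 + 0.4000)Ma, so a = g sinθ/(1 + 0.4000) = (9.8) sin 32.5° / 1.400 = 3.761 m/s².

a ≈ 3.76 m/s²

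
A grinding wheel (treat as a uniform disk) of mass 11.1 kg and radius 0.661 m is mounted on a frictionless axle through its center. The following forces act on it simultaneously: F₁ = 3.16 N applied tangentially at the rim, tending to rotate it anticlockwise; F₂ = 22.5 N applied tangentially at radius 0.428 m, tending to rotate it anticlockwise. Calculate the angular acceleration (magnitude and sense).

α ≈ 4.83 rad/s², anticlockwise

I = ½MR² = (1/2)(11.1)(0.661)² = 2.425 kg·m².
Taking anticlockwise as positive: τ₁ = +(3.16)(0.661) = +2.089 N·m; τ₂ = +(22.5)(0.428) = +9.630 N·m.
Net torque τ = 11.72 N·m.
α = τ/I = 11.72/2.425 = 4.833 rad/s².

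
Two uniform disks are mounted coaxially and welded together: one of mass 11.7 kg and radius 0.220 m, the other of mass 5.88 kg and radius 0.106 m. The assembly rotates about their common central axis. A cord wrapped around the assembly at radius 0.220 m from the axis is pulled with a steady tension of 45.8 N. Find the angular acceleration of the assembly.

α ≈ 31.9 rad/s²

I = ½M₁R₁² + ½M₂R₂² = ½(11.7)(0.220)² + ½(5.88)(0.106)² = 0.3162 kg·m².
τ = F r = (45.8)(0.220) = 10.08 N·m.
α = τ/I = 10.08/0.3162 = 31.87 rad/s².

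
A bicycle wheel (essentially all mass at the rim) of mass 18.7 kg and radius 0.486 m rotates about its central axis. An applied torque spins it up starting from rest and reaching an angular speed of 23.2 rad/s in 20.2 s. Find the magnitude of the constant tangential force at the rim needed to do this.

I = MR² = (18.7)(0.486)² = 4.417 kg·m².
α = Δω/Δt = (23.2 − 0)/20.2 = 1.149 rad/s².
The required torque is τ = Iα = (4.417)(1.149) = 5.073 N·m.
A tangential force at the rim gives τ = FR, so F = τ/R = 5.073/0.486 = 10.44 N.

F ≈ 10.4 N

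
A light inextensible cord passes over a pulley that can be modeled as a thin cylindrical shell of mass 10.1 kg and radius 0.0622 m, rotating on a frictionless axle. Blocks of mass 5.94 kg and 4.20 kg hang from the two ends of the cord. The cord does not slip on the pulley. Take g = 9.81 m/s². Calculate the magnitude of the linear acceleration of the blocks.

I = MR² = (10.1)(0.0622)² = 0.03908 kg·m².
Heavier block: m₁g − T₁ = m₁a. Lighter block: T₂ − m₂g = m₂a.
Pulley: (T₁ − T₂)R = Iα = I(a/R), so T₁ − T₂ = (I/R²)a = 1·M_p a = 10.10·a.
Adding the three: (m₁ − m₂)g = (m₁ + m₂ + 10.10)a, so a = (5.94 − 4.20)(9.81)/(5.94 + 4.20 + 10.10) = 0.8433 m/s².

a ≈ 0.843 m/s²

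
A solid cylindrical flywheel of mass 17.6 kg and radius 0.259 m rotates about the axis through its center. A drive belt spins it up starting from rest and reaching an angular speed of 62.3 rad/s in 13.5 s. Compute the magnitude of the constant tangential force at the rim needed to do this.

F ≈ 10.5 N

I = ½MR² = (1/2)(17.6)(0.259)² = 0.5903 kg·m².
α = Δω/Δt = (62.3 − 0)/13.5 = 4.615 rad/s².
The required torque is τ = Iα = (0.5903)(4.615) = 2.724 N·m.
A tangential force at the rim gives τ = FR, so F = τ/R = 2.724/0.259 = 10.52 N.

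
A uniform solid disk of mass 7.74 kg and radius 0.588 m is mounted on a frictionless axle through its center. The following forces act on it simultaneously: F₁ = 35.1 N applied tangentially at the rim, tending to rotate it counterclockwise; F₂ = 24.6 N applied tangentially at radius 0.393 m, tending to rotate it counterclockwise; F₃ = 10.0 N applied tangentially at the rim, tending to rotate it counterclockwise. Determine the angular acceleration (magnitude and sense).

α ≈ 27.0 rad/s², counterclockwise

I = ½MR² = (1/2)(7.74)(0.588)² = 1.338 kg·m².
Taking counterclockwise as positive: τ₁ = +(35.1)(0.588) = +20.64 N·m; τ₂ = +(24.6)(0.393) = +9.668 N·m; τ₃ = +(10.0)(0.588) = +5.880 N·m.
Net torque τ = 36.19 N·m.
α = τ/I = 36.19/1.338 = 27.04 rad/s².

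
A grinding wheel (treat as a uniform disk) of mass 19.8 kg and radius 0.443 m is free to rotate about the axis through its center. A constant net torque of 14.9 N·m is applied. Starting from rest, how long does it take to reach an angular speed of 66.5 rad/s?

I = ½MR² = (1/2)(19.8)(0.443)² = 1.943 kg·m².
α = τ/I = 14.9/1.943 = 7.669 rad/s².
ω = αt ⇒ t = ω/α = 66.5/7.669 = 8.671 s.

t ≈ 8.67 s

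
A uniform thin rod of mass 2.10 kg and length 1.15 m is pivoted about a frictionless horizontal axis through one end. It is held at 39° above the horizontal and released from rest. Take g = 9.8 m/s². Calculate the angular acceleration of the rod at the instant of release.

About the pivot, I = (1/3)ML² = (1/3)(2.10)(1.15)² = 0.9257 kg·m².
The weight acts at the center, a distance L/2 = 0.5750 m from the pivot; τ = Mg(L/2) cos 39° = 9.196 N·m.
α = τ/I = 9.196/0.9257 = 9.934 rad/s².

α ≈ 9.93 rad/s²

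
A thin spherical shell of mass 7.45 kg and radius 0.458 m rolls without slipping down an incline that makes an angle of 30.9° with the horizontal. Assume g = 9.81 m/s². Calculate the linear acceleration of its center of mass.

Translation along the incline: Mg sinθ − f = Ma.
Rotation about the center: fR = Iα with I = (2/3)MR². No-slip gives a = αR, so f = (I/R²)a = (2/3)M a.
Substituting: Mg sinθ = (1 + 0.6667)Ma, so a = g sinθ/(1 + 0.6667) = (9.81) sin 30.9° / 1.667 = 3.023 m/s².

a ≈ 3.02 m/s²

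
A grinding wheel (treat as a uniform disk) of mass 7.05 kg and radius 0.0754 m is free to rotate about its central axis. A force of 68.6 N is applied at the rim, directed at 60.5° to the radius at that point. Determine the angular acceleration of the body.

α ≈ 225 rad/s²

I = ½MR² = (1/2)(7.05)(0.0754)² = 0.02004 kg·m².
Only the tangential component produces torque: τ = F R sinθ = (68.6)(0.0754) sin 60.5° = 4.502 N·m.
From τ = Iα: α = 4.502/0.02004 = 224.6 rad/s².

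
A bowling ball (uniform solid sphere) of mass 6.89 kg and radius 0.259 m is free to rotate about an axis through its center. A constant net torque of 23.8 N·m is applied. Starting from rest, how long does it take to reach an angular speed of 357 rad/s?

I = (2/5)MR² = (2/5)(6.89)(0.259)² = 0.1849 kg·m².
α = τ/I = 23.8/0.1849 = 128.7 rad/s².
ω = αt ⇒ t = ω/α = 357/128.7 = 2.773 s.

t ≈ 2.77 s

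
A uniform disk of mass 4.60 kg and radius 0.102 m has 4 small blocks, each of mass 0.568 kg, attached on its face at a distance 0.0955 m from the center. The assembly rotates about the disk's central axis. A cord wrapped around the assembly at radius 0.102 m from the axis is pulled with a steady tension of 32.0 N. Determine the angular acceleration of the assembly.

I_disk = ½MR² = ½(4.60)(0.102)² = 0.02393 kg·m².
I_blocks = 4·m·r² = 4(0.568)(0.0955)² = 0.02072 kg·m².
Total I = 0.04465 kg·m².
τ = F r = (32.0)(0.102) = 3.264 N·m.
α = τ/I = 3.264/0.04465 = 73.10 rad/s².

α ≈ 73.1 rad/s²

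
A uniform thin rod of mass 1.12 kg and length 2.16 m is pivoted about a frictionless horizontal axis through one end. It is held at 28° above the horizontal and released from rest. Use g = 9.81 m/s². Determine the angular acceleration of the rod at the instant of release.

α ≈ 6.02 rad/s²

About the pivot, I = (1/3)ML² = (1/3)(1.12)(2.16)² = 1.742 kg·m².
The weight acts at the center, a distance L/2 = 1.080 m from the pivot; τ = Mg(L/2) cos 28° = 10.48 N·m.
α = τ/I = 10.48/1.742 = 6.015 rad/s².
(Equivalently α = (3g/(2L)) cos 28° = 6.015 rad/s².)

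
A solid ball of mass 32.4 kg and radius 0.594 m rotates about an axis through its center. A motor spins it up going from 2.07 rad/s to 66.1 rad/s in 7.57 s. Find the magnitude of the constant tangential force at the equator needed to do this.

I = (2/5)MR² = (2/5)(32.4)(0.594)² = 4.573 kg·m².
α = Δω/Δt = (66.1 − 2.07)/7.57 = 8.458 rad/s².
The required torque is τ = Iα = (4.573)(8.458) = 38.68 N·m.
A tangential force at the equator gives τ = FR, so F = τ/R = 38.68/0.594 = 65.11 N.

F ≈ 65.1 N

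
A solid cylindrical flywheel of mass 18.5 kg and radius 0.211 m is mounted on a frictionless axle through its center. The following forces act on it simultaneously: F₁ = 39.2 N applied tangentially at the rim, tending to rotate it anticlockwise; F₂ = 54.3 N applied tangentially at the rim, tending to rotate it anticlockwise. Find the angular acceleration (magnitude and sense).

I = ½MR² = (1/2)(18.5)(0.211)² = 0.4118 kg·m².
Taking anticlockwise as positive: τ₁ = +(39.2)(0.211) = +8.271 N·m; τ₂ = +(54.3)(0.211) = +11.46 N·m.
Net torque τ = 19.73 N·m.
α = τ/I = 19.73/0.4118 = 47.91 rad/s².

α ≈ 47.9 rad/s², anticlockwise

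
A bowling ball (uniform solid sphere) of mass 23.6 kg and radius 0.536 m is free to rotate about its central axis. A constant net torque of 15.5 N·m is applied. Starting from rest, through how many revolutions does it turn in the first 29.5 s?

I = (2/5)MR² = (2/5)(23.6)(0.536)² = 2.712 kg·m².
α = τ/I = 15.5/2.712 = 5.715 rad/s².
θ = ½αt² = ½(5.715)(29.5)² = 2487 rad.
Revolutions = θ/(2π) = 395.8.

≈ 396 revolutions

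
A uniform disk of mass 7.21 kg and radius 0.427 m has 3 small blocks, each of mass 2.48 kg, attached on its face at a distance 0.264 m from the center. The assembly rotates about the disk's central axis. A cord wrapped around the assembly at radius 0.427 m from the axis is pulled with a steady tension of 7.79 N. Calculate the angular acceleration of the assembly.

α ≈ 2.83 rad/s²

I_disk = ½MR² = ½(7.21)(0.427)² = 0.6573 kg·m².
I_blocks = 3·m·r² = 3(2.48)(0.264)² = 0.5185 kg·m².
Total I = 1.176 kg·m².
τ = F r = (7.79)(0.427) = 3.326 N·m.
α = τ/I = 3.326/1.176 = 2.829 rad/s².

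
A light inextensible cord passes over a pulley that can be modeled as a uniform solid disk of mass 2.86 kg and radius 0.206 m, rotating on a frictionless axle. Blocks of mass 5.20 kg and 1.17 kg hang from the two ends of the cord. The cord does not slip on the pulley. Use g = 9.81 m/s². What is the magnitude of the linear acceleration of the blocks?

I = ½MR² = (1/2)(2.86)(0.206)² = 0.06068 kg·m².
Heavier block: m₁g − T₁ = m₁a. Lighter block: T₂ − m₂g = m₂a.
Pulley: (T₁ − T₂)R = Iα = I(a/R), so T₁ − T₂ = (I/R²)a = (1/2)M_p a = 1.430·a.
Adding the three: (m₁ − m₂)g = (m₁ + m₂ + 1.430)a, so a = (5.20 − 1.17)(9.81)/(5.20 + 1.17 + 1.430) = 5.069 m/s².

a ≈ 5.07 m/s²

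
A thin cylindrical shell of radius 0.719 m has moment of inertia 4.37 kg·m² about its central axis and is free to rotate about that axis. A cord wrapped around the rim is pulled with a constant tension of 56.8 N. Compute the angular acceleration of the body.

α ≈ 9.35 rad/s²

τ = F R = (56.8)(0.719) = 40.84 N·m.
Newton's second law for rotation, τ = Iα, gives α = τ/I = 40.84/4.370 = 9.345 rad/s².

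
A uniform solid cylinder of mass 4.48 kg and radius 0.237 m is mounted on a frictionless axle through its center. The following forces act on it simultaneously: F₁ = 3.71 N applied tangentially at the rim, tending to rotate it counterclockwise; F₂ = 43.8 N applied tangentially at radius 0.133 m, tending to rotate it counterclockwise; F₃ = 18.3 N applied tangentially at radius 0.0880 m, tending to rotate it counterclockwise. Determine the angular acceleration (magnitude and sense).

α ≈ 66.1 rad/s², counterclockwise

I = ½MR² = (1/2)(4.48)(0.237)² = 0.1258 kg·m².
Taking counterclockwise as positive: τ₁ = +(3.71)(0.237) = +0.8793 N·m; τ₂ = +(43.8)(0.133) = +5.825 N·m; τ₃ = +(18.3)(0.0880) = +1.610 N·m.
Net torque τ = 8.315 N·m.
α = τ/I = 8.315/0.1258 = 66.09 rad/s².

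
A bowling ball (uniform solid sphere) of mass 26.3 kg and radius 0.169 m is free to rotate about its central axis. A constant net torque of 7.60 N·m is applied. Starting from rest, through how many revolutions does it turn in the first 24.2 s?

≈ 1180 revolutions

I = (2/5)MR² = (2/5)(26.3)(0.169)² = 0.3005 kg·m².
α = τ/I = 7.60/0.3005 = 25.29 rad/s².
θ = ½αt² = ½(25.29)(24.2)² = 7407 rad.
Revolutions = θ/(2π) = 1179.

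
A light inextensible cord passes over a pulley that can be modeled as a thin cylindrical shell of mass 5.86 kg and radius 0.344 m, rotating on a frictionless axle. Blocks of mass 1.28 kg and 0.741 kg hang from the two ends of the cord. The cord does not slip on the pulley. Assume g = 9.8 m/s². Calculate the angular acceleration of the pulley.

I = MR² = (5.86)(0.344)² = 0.6934 kg·m².
Heavier block: m₁g − T₁ = m₁a. Lighter block: T₂ − m₂g = m₂a.
Pulley: (T₁ − T₂)R = Iα = I(a/R), so T₁ − T₂ = (I/R²)a = 1·M_p a = 5.860·a.
Adding the three: (m₁ − m₂)g = (m₁ + m₂ + 5.860)a, so a = (1.28 − 0.741)(9.8)/(1.28 + 0.741 + 5.860) = 0.6702 m/s².
α = a/R = 0.6702/0.344 = 1.948 rad/s².

α ≈ 1.95 rad/s²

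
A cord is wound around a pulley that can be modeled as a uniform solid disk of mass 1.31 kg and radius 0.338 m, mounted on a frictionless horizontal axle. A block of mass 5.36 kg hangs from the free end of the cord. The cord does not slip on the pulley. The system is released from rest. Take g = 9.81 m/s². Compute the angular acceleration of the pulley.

α ≈ 25.9 rad/s²

I = ½MR² = (1/2)(1.31)(0.338)² = 0.07483 kg·m².
Block: mg − T = ma. Pulley: TR = Iα. No-slip: a = αR, so T = (I/R²)a = 0.6550·a.
Then mg = (m + 0.6550)a, so a = (5.36)(9.81)/(5.36 + 0.6550) = 8.742 m/s².
α = a/R = 8.742/0.338 = 25.86 rad/s².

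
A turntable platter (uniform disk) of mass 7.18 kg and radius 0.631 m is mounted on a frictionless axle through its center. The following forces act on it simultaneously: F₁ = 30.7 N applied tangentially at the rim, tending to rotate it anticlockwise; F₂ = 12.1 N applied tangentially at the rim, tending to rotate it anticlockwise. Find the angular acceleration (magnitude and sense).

α ≈ 18.9 rad/s², anticlockwise

I = ½MR² = (1/2)(7.18)(0.631)² = 1.429 kg·m².
Taking anticlockwise as positive: τ₁ = +(30.7)(0.631) = +19.37 N·m; τ₂ = +(12.1)(0.631) = +7.635 N·m.
Net torque τ = 27.01 N·m.
α = τ/I = 27.01/1.429 = 18.89 rad/s².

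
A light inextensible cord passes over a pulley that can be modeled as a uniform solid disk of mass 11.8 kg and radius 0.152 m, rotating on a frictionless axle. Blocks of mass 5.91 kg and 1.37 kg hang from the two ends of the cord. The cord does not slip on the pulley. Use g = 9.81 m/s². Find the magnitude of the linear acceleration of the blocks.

I = ½MR² = (1/2)(11.8)(0.152)² = 0.1363 kg·m².
Heavier block: m₁g − T₁ = m₁a. Lighter block: T₂ − m₂g = m₂a.
Pulley: (T₁ − T₂)R = Iα = I(a/R), so T₁ − T₂ = (I/R²)a = (1/2)M_p a = 5.900·a.
Adding the three: (m₁ − m₂)g = (m₁ + m₂ + 5.900)a, so a = (5.91 − 1.37)(9.81)/(5.91 + 1.37 + 5.900) = 3.379 m/s².

a ≈ 3.38 m/s²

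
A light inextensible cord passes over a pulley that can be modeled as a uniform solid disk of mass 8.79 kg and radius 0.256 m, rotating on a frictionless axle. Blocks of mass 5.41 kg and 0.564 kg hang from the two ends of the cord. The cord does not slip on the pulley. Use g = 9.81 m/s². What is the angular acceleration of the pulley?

α ≈ 17.9 rad/s²

I = ½MR² = (1/2)(8.79)(0.256)² = 0.2880 kg·m².
Heavier block: m₁g − T₁ = m₁a. Lighter block: T₂ − m₂g = m₂a.
Pulley: (T₁ − T₂)R = Iα = I(a/R), so T₁ − T₂ = (I/R²)a = (1/2)M_p a = 4.395·a.
Adding the three: (m₁ − m₂)g = (m₁ + m₂ + 4.395)a, so a = (5.41 − 0.564)(9.81)/(5.41 + 0.564 + 4.395) = 4.585 m/s².
α = a/R = 4.585/0.256 = 17.91 rad/s².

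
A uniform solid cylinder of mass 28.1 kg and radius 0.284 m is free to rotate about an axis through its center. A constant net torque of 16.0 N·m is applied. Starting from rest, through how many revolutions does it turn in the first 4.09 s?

≈ 18.8 revolutions

I = ½MR² = (1/2)(28.1)(0.284)² = 1.133 kg·m².
α = τ/I = 16.0/1.133 = 14.12 rad/s².
θ = ½αt² = ½(14.12)(4.09)² = 118.1 rad.
Revolutions = θ/(2π) = 18.80.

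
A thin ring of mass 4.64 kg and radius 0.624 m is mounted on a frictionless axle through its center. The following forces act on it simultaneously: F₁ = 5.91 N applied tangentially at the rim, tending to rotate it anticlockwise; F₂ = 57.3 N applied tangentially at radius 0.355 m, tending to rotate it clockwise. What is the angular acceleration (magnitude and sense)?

I = MR² = (4.64)(0.624)² = 1.807 kg·m².
Taking anticlockwise as positive: τ₁ = +(5.91)(0.624) = +3.688 N·m; τ₂ = −(57.3)(0.355) = −20.34 N·m.
Net torque τ = -16.65 N·m.
α = τ/I = -16.65/1.807 = -9.218 rad/s².

α ≈ 9.22 rad/s², clockwise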